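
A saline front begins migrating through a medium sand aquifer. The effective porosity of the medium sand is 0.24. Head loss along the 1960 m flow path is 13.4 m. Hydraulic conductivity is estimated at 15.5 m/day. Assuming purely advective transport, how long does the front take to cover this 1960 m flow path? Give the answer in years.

12.2

Hydraulic gradient i = Δh / L = 13.4 / 1960 = 0.006837.
Darcy flux q = K · i = 15.50 × 0.006837 = 0.1060 m/day.
Seepage velocity v = q / n_e = 0.1060 / 0.24 = 0.4415 m/day.
Travel time t = L / v = 1960 / 0.4415 = 4439 days = 12.15 years.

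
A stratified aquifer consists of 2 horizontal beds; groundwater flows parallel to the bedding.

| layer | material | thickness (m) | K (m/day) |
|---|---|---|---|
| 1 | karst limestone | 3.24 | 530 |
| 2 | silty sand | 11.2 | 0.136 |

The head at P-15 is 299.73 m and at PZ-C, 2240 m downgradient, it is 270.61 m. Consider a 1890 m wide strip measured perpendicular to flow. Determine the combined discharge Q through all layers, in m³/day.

Flow is parallel to layering, so each bed carries its own Darcy discharge and the transmissivities add.
Σ(K_i·b_i) = 530×3.24 + 0.136×11.2 = 1719 m²/day.
Hydraulic gradient i = (299.73 − 270.61) / 2240 = 29.12 / 2240 = 0.01300.
Q = Σ(K_i·b_i) · W · i = 1719 × 1890 × 0.01300 = 42229 m³/day.

42200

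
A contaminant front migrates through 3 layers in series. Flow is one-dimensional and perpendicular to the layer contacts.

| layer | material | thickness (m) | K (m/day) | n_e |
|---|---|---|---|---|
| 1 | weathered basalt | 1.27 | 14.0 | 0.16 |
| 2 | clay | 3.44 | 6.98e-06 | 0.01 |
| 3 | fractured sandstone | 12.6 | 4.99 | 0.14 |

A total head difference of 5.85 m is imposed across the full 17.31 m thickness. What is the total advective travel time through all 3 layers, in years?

With flow normal to the layers, continuity requires the same specific discharge q through every layer.
Σ(b_i/K_i) = 1.27/14.0 + 3.44/6.98e-06 + 12.6/4.99 = 4.928e+05 d.
q = Δh / Σ(b_i/K_i) = 5.85 / 4.928e+05 = 1.187e-05 m/day.
In each layer the seepage velocity is v_i = q/n_i, so the layer transit time is t_i = b_i·n_i / q:
  layer 1 (weathered basalt): t_1 = 1.27 × 0.16 / 1.187e-05 = 17119 d
  layer 2 (clay): t_2 = 3.44 × 0.01 / 1.187e-05 = 2898 d
  layer 3 (fractured sandstone): t_3 = 12.6 × 0.14 / 1.187e-05 = 1.486e+05 d
Total t = Σ t_i = 1.686e+05 days = 461.7 years.

462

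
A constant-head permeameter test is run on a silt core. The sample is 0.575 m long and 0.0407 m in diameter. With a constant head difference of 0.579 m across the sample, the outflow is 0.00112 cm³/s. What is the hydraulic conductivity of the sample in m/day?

Cross-sectional area A = π·(d/2)² = π × (0.0407/2)² = 0.001301 m².
Convert discharge: 0.00112 cm³/s = 1.120e-09 m³/s.
Darcy's law rearranged: K = Q·L / (A·Δh) = 1.120e-09 × 0.575 / (0.001301 × 0.579) = 8.549e-07 m/s = 0.07387 m/day.

0.0739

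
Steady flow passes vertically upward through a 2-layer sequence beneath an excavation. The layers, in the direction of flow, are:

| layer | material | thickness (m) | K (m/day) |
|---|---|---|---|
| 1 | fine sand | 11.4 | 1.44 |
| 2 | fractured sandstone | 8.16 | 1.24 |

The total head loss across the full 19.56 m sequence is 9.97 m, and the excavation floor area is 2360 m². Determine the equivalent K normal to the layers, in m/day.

Flow is perpendicular to layering, so the layers act in series and the equivalent K is the thickness-weighted harmonic mean.
Total thickness L = 11.4 + 8.16 = 19.56 m.
Σ(b_i/K_i) = 11.4/1.44 + 8.16/1.24 = 14.50 d.
K_eq = L / Σ(b_i/K_i) = 19.56 / 14.50 = 1.349 m/day.

1.35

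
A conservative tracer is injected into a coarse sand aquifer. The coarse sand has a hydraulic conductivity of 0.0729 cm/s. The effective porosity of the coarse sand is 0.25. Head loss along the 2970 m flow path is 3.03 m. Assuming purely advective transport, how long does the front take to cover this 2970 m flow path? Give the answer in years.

Convert K: 0.0729 cm/s × 864 = 62.99 m/day.
Hydraulic gradient i = Δh / L = 3.03 / 2970 = 0.001020.
Darcy flux q = K · i = 62.99 × 0.001020 = 0.06426 m/day.
Seepage velocity v = q / n_e = 0.06426 / 0.25 = 0.2570 m/day.
Travel time t = L / v = 2970 / 0.2570 = 11555 days = 31.64 years.

31.6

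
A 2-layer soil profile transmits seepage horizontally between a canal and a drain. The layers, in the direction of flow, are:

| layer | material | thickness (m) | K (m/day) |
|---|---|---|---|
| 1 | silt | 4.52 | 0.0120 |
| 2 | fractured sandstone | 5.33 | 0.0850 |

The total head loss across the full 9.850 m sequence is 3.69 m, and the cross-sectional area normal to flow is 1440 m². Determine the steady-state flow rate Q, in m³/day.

Flow is perpendicular to layering, so the layers act in series and the equivalent K is the thickness-weighted harmonic mean.
Total thickness L = 4.52 + 5.33 = 9.850 m.
Σ(b_i/K_i) = 4.52/0.0120 + 5.33/0.0850 = 439.4 d.
K_eq = L / Σ(b_i/K_i) = 9.850 / 439.4 = 0.02242 m/day.
Q = K_eq · A · (Δh/L) = 0.02242 × 1440 × (3.69/9.850) = 12.09 m³/day.

12.1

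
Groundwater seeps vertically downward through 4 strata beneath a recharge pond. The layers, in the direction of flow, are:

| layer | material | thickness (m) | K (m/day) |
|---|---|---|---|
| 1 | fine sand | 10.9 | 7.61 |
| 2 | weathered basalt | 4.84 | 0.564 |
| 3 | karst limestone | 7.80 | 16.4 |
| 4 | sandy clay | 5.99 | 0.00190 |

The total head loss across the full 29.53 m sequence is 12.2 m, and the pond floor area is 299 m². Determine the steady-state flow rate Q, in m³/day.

1.15

Flow is perpendicular to layering, so the layers act in series and the equivalent K is the thickness-weighted harmonic mean.
Total thickness L = 10.9 + 4.84 + 7.80 + 5.99 = 29.53 m.
Σ(b_i/K_i) = 10.9/7.61 + 4.84/0.564 + 7.80/16.4 + 5.99/0.00190 = 3163 d.
K_eq = L / Σ(b_i/K_i) = 29.53 / 3163 = 0.009336 m/day.
Q = K_eq · A · (Δh/L) = 0.009336 × 299 × (12.2/29.53) = 1.153 m³/day.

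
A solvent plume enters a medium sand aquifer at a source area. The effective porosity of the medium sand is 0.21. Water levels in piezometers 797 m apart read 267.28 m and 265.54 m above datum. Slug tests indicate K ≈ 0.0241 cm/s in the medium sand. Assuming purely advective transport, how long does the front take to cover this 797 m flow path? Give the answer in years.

Convert K: 0.0241 cm/s × 864 = 20.82 m/day.
Hydraulic gradient i = (267.28 − 265.54) / 797 = 1.74 / 797 = 0.002183.
Darcy flux q = K · i = 20.82 × 0.002183 = 0.04546 m/day.
Seepage velocity v = q / n_e = 0.04546 / 0.21 = 0.2165 m/day.
Travel time t = L / v = 797 / 0.2165 = 3682 days = 10.08 years.

10.1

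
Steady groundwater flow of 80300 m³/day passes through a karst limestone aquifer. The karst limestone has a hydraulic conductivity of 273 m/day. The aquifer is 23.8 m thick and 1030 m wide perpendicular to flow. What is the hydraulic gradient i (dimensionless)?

Cross-sectional area A = 1030 × 23.8 = 24514 m².
From Q = K·A·i, i = Q / (K·A) = 80300 / (273.0 × 24514) = 0.01200.

0.0120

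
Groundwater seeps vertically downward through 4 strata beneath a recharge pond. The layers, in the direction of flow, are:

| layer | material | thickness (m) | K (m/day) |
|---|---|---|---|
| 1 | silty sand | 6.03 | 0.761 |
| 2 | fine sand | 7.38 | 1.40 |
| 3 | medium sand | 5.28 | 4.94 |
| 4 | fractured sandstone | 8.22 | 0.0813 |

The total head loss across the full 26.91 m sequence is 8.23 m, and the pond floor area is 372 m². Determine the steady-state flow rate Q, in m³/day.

Flow is perpendicular to layering, so the layers act in series and the equivalent K is the thickness-weighted harmonic mean.
Total thickness L = 6.03 + 7.38 + 5.28 + 8.22 = 26.91 m.
Σ(b_i/K_i) = 6.03/0.761 + 7.38/1.40 + 5.28/4.94 + 8.22/0.0813 = 115.4 d.
K_eq = L / Σ(b_i/K_i) = 26.91 / 115.4 = 0.2332 m/day.
Q = K_eq · A · (Δh/L) = 0.2332 × 372 × (8.23/26.91) = 26.54 m³/day.

26.5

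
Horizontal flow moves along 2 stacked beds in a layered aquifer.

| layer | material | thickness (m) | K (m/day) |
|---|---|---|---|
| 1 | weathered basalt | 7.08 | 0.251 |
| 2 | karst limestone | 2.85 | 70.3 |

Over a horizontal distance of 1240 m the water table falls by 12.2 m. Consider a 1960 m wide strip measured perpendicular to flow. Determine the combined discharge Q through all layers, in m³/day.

Flow is parallel to layering, so each bed carries its own Darcy discharge and the transmissivities add.
Σ(K_i·b_i) = 0.251×7.08 + 70.3×2.85 = 202.1 m²/day.
Hydraulic gradient i = Δh / L = 12.2 / 1240 = 0.009839.
Q = Σ(K_i·b_i) · W · i = 202.1 × 1960 × 0.009839 = 3898 m³/day.

3900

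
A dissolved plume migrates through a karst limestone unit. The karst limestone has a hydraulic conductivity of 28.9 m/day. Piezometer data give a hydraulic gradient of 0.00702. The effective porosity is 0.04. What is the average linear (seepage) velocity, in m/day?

Hydraulic gradient i = 0.00702.
Darcy flux q = K · i = 28.90 × 0.007020 = 0.2029 m/day.
Seepage velocity v = q / n_e = 0.2029 / 0.04 = 5.072 m/day.

5.07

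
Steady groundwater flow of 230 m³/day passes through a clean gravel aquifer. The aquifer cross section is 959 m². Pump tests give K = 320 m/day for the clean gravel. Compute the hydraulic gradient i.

From Q = K·A·i, i = Q / (K·A) = 230 / (320.0 × 959.0) = 0.0007495.

0.000749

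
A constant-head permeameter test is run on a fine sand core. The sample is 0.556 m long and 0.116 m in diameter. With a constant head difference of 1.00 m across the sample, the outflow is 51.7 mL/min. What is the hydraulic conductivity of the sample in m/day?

Cross-sectional area A = π·(d/2)² = π × (0.116/2)² = 0.01057 m².
Convert discharge: 51.7 mL/min = 8.617e-07 m³/s.
Darcy's law rearranged: K = Q·L / (A·Δh) = 8.617e-07 × 0.556 / (0.01057 × 1.00) = 4.533e-05 m/s = 3.917 m/day.

3.92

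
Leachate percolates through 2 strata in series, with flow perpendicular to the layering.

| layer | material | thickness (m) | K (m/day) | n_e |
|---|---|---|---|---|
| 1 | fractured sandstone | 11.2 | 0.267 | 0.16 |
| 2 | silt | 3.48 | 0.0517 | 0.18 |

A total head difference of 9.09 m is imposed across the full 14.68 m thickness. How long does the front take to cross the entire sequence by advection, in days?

29.1

With flow normal to the layers, continuity requires the same specific discharge q through every layer.
Σ(b_i/K_i) = 11.2/0.267 + 3.48/0.0517 = 109.3 d.
q = Δh / Σ(b_i/K_i) = 9.09 / 109.3 = 0.08320 m/day.
In each layer the seepage velocity is v_i = q/n_i, so the layer transit time is t_i = b_i·n_i / q:
  layer 1 (fractured sandstone): t_1 = 11.2 × 0.16 / 0.08320 = 21.54 d
  layer 2 (silt): t_2 = 3.48 × 0.18 / 0.08320 = 7.529 d
Total t = Σ t_i = 29.07 days.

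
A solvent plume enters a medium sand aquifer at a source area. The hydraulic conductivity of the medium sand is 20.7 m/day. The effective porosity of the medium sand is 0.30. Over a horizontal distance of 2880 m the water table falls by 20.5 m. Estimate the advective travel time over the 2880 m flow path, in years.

Hydraulic gradient i = Δh / L = 20.5 / 2880 = 0.007118.
Darcy flux q = K · i = 20.70 × 0.007118 = 0.1473 m/day.
Seepage velocity v = q / n_e = 0.1473 / 0.30 = 0.4911 m/day.
Travel time t = L / v = 2880 / 0.4911 = 5864 days = 16.05 years.

16.1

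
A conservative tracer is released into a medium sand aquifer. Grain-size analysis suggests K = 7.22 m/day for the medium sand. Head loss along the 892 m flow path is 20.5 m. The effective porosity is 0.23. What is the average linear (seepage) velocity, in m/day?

Hydraulic gradient i = Δh / L = 20.5 / 892 = 0.02298.
Darcy flux q = K · i = 7.220 × 0.02298 = 0.1659 m/day.
Seepage velocity v = q / n_e = 0.1659 / 0.23 = 0.7214 m/day.

0.721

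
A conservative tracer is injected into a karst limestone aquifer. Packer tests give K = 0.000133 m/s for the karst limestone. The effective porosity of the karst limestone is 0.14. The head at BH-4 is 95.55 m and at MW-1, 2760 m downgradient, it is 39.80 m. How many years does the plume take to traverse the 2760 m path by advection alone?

4.56

Convert K: 0.000133 m/s × 86400 = 11.49 m/day.
Hydraulic gradient i = (95.55 − 39.80) / 2760 = 55.75 / 2760 = 0.02020.
Darcy flux q = K · i = 11.49 × 0.02020 = 0.2321 m/day.
Seepage velocity v = q / n_e = 0.2321 / 0.14 = 1.658 m/day.
Travel time t = L / v = 2760 / 1.658 = 1665 days = 4.558 years.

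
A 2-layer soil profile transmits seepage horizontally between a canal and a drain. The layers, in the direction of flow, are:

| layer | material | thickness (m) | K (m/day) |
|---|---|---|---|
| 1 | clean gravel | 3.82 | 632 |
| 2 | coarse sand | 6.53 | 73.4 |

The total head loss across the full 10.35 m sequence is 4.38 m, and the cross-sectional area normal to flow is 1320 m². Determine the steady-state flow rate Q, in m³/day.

Flow is perpendicular to layering, so the layers act in series and the equivalent K is the thickness-weighted harmonic mean.
Total thickness L = 3.82 + 6.53 = 10.35 m.
Σ(b_i/K_i) = 3.82/632 + 6.53/73.4 = 0.09501 d.
K_eq = L / Σ(b_i/K_i) = 10.35 / 0.09501 = 108.9 m/day.
Q = K_eq · A · (Δh/L) = 108.9 × 1320 × (4.38/10.35) = 60853 m³/day.

60900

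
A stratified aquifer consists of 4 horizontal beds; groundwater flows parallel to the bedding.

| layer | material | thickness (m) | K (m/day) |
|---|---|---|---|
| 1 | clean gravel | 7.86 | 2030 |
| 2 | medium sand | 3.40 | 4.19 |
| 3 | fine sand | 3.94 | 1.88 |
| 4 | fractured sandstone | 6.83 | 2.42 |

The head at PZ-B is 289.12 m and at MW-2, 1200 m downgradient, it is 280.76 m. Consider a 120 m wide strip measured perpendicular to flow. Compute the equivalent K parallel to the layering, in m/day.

726

Flow is parallel to layering, so each bed carries its own Darcy discharge and the transmissivities add.
Σ(K_i·b_i) = 2030×7.86 + 4.19×3.40 + 1.88×3.94 + 2.42×6.83 = 15994 m²/day.
Total thickness b = 22.03 m, so K_eq = Σ(K_i·b_i)/b = 726.0 m/day.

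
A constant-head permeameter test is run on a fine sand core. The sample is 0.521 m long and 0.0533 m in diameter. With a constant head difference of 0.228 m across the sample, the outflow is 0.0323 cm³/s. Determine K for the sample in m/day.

Cross-sectional area A = π·(d/2)² = π × (0.0533/2)² = 0.002231 m².
Convert discharge: 0.0323 cm³/s = 3.230e-08 m³/s.
Darcy's law rearranged: K = Q·L / (A·Δh) = 3.230e-08 × 0.521 / (0.002231 × 0.228) = 3.308e-05 m/s = 2.858 m/day.

2.86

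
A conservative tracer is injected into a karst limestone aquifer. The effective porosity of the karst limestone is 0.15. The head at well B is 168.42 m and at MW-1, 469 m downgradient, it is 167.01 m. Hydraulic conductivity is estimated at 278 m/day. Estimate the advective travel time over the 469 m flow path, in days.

Hydraulic gradient i = (168.42 − 167.01) / 469 = 1.41 / 469 = 0.003006.
Darcy flux q = K · i = 278.0 × 0.003006 = 0.8358 m/day.
Seepage velocity v = q / n_e = 0.8358 / 0.15 = 5.572 m/day.
Travel time t = L / v = 469 / 5.572 = 84.17 days.

84.2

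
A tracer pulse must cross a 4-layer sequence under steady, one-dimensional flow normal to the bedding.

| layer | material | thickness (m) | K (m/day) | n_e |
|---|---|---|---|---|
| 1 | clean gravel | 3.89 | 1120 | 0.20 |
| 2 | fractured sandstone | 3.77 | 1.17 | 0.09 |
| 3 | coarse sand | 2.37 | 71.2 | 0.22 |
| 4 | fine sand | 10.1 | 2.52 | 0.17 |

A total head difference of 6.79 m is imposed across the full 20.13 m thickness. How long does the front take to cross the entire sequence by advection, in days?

3.59

With flow normal to the layers, continuity requires the same specific discharge q through every layer.
Σ(b_i/K_i) = 3.89/1120 + 3.77/1.17 + 2.37/71.2 + 10.1/2.52 = 7.267 d.
q = Δh / Σ(b_i/K_i) = 6.79 / 7.267 = 0.9344 m/day.
In each layer the seepage velocity is v_i = q/n_i, so the layer transit time is t_i = b_i·n_i / q:
  layer 1 (clean gravel): t_1 = 3.89 × 0.20 / 0.9344 = 0.8326 d
  layer 2 (fractured sandstone): t_2 = 3.77 × 0.09 / 0.9344 = 0.3631 d
  layer 3 (coarse sand): t_3 = 2.37 × 0.22 / 0.9344 = 0.5580 d
  layer 4 (fine sand): t_4 = 10.1 × 0.17 / 0.9344 = 1.838 d
Total t = Σ t_i = 3.591 days.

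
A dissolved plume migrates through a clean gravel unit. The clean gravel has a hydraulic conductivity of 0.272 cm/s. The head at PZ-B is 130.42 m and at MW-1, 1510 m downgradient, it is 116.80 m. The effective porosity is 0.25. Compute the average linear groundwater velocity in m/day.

Convert K: 0.272 cm/s × 864 = 235.0 m/day.
Hydraulic gradient i = (130.42 − 116.80) / 1510 = 13.62 / 1510 = 0.009020.
Darcy flux q = K · i = 235.0 × 0.009020 = 2.120 m/day.
Seepage velocity v = q / n_e = 2.120 / 0.25 = 8.479 m/day.

8.48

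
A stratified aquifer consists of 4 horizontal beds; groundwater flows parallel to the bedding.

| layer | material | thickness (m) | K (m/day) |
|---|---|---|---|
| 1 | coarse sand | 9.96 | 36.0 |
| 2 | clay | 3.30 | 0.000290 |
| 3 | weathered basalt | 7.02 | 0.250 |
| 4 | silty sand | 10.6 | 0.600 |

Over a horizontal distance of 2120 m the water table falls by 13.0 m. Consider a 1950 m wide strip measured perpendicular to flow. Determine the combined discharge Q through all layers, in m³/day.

Flow is parallel to layering, so each bed carries its own Darcy discharge and the transmissivities add.
Σ(K_i·b_i) = 36.0×9.96 + 0.000290×3.30 + 0.250×7.02 + 0.600×10.6 = 366.7 m²/day.
Hydraulic gradient i = Δh / L = 13.0 / 2120 = 0.006132.
Q = Σ(K_i·b_i) · W · i = 366.7 × 1950 × 0.006132 = 4385 m³/day.

4380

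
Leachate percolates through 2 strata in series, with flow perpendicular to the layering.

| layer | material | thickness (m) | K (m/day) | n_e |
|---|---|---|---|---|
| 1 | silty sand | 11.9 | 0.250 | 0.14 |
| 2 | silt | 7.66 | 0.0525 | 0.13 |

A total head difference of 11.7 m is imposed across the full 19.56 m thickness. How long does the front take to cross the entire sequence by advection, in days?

44.0

With flow normal to the layers, continuity requires the same specific discharge q through every layer.
Σ(b_i/K_i) = 11.9/0.250 + 7.66/0.0525 = 193.5 d.
q = Δh / Σ(b_i/K_i) = 11.7 / 193.5 = 0.06046 m/day.
In each layer the seepage velocity is v_i = q/n_i, so the layer transit time is t_i = b_i·n_i / q:
  layer 1 (silty sand): t_1 = 11.9 × 0.14 / 0.06046 = 27.55 d
  layer 2 (silt): t_2 = 7.66 × 0.13 / 0.06046 = 16.47 d
Total t = Σ t_i = 44.02 days.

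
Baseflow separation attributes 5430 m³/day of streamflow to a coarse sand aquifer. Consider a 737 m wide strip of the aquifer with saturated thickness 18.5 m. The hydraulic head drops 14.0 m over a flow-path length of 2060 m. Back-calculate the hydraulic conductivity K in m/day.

Cross-sectional area A = 737 × 18.5 = 13634 m².
Hydraulic gradient i = Δh / L = 14.0 / 2060 = 0.006796.
From Q = K·A·i, K = Q / (A·i) = 5430 / (13634 × 0.006796) = 58.60 m/day.

58.6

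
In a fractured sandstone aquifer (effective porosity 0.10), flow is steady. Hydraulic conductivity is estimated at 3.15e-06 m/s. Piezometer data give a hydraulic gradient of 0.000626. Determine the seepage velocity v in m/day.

0.00170

Convert K: 3.15e-06 m/s × 86400 = 0.2722 m/day.
Hydraulic gradient i = 0.000626.
Darcy flux q = K · i = 0.2722 × 0.0006260 = 0.0001704 m/day.
Seepage velocity v = q / n_e = 0.0001704 / 0.10 = 0.001704 m/day.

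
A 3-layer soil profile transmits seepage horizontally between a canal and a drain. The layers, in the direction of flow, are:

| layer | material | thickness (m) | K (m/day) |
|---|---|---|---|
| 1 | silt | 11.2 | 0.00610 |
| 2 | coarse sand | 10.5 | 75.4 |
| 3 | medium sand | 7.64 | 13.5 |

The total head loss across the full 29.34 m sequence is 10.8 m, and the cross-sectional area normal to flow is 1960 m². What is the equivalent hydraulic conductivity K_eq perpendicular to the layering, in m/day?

0.0160

Flow is perpendicular to layering, so the layers act in series and the equivalent K is the thickness-weighted harmonic mean.
Total thickness L = 11.2 + 10.5 + 7.64 = 29.34 m.
Σ(b_i/K_i) = 11.2/0.00610 + 10.5/75.4 + 7.64/13.5 = 1837 d.
K_eq = L / Σ(b_i/K_i) = 29.34 / 1837 = 0.01597 m/day.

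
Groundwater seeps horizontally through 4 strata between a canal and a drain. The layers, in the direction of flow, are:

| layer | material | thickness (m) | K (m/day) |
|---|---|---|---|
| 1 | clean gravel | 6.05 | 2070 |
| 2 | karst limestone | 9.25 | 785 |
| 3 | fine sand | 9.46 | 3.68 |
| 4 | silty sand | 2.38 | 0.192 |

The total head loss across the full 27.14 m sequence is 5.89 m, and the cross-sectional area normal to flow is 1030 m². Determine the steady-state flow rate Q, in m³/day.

Flow is perpendicular to layering, so the layers act in series and the equivalent K is the thickness-weighted harmonic mean.
Total thickness L = 6.05 + 9.25 + 9.46 + 2.38 = 27.14 m.
Σ(b_i/K_i) = 6.05/2070 + 9.25/785 + 9.46/3.68 + 2.38/0.192 = 14.98 d.
K_eq = L / Σ(b_i/K_i) = 27.14 / 14.98 = 1.812 m/day.
Q = K_eq · A · (Δh/L) = 1.812 × 1030 × (5.89/27.14) = 405.0 m³/day.

405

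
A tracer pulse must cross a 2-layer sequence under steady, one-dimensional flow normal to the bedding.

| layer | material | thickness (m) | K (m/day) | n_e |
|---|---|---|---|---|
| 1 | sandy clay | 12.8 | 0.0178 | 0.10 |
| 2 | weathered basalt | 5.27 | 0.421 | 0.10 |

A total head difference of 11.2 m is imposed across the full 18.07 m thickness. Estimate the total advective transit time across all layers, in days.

118

With flow normal to the layers, continuity requires the same specific discharge q through every layer.
Σ(b_i/K_i) = 12.8/0.0178 + 5.27/0.421 = 731.6 d.
q = Δh / Σ(b_i/K_i) = 11.2 / 731.6 = 0.01531 m/day.
In each layer the seepage velocity is v_i = q/n_i, so the layer transit time is t_i = b_i·n_i / q:
  layer 1 (sandy clay): t_1 = 12.8 × 0.10 / 0.01531 = 83.61 d
  layer 2 (weathered basalt): t_2 = 5.27 × 0.10 / 0.01531 = 34.43 d
Total t = Σ t_i = 118.0 days.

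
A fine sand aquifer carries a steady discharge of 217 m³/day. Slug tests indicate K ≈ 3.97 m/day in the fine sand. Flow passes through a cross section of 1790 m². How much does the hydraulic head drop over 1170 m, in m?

From Q = K·A·i, i = Q / (K·A) = 217 / (3.970 × 1790) = 0.03054.
Head loss Δh = i · L = 0.03054 × 1170 = 35.73 m.

35.7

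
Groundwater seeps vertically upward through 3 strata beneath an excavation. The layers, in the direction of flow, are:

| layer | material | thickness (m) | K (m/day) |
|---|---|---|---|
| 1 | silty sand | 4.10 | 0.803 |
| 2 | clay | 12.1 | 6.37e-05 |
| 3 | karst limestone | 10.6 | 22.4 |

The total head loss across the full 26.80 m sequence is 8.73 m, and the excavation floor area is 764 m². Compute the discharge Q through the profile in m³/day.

Flow is perpendicular to layering, so the layers act in series and the equivalent K is the thickness-weighted harmonic mean.
Total thickness L = 4.10 + 12.1 + 10.6 = 26.80 m.
Σ(b_i/K_i) = 4.10/0.803 + 12.1/6.37e-05 + 10.6/22.4 = 1.900e+05 d.
K_eq = L / Σ(b_i/K_i) = 26.80 / 1.900e+05 = 0.0001411 m/day.
Q = K_eq · A · (Δh/L) = 0.0001411 × 764 × (8.73/26.80) = 0.03511 m³/day.

0.0351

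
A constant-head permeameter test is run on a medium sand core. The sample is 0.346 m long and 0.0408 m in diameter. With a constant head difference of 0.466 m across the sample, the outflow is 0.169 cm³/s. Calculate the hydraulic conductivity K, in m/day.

8.29

Cross-sectional area A = π·(d/2)² = π × (0.0408/2)² = 0.001307 m².
Convert discharge: 0.169 cm³/s = 1.690e-07 m³/s.
Darcy's law rearranged: K = Q·L / (A·Δh) = 1.690e-07 × 0.346 / (0.001307 × 0.466) = 9.598e-05 m/s = 8.292 m/day.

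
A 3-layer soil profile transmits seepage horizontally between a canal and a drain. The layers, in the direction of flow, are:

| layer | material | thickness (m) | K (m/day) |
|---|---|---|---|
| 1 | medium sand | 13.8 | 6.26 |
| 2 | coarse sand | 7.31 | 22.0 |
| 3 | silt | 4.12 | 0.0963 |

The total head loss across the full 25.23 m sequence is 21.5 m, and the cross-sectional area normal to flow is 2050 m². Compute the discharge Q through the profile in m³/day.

973

Flow is perpendicular to layering, so the layers act in series and the equivalent K is the thickness-weighted harmonic mean.
Total thickness L = 13.8 + 7.31 + 4.12 = 25.23 m.
Σ(b_i/K_i) = 13.8/6.26 + 7.31/22.0 + 4.12/0.0963 = 45.32 d.
K_eq = L / Σ(b_i/K_i) = 25.23 / 45.32 = 0.5567 m/day.
Q = K_eq · A · (Δh/L) = 0.5567 × 2050 × (21.5/25.23) = 972.5 m³/day.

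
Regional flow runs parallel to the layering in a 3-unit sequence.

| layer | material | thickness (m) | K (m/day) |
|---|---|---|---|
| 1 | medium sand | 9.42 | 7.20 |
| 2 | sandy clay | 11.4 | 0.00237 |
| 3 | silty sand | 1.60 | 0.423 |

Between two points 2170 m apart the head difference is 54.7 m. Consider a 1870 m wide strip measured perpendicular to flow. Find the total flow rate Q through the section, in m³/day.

Flow is parallel to layering, so each bed carries its own Darcy discharge and the transmissivities add.
Σ(K_i·b_i) = 7.20×9.42 + 0.00237×11.4 + 0.423×1.60 = 68.53 m²/day.
Hydraulic gradient i = Δh / L = 54.7 / 2170 = 0.02521.
Q = Σ(K_i·b_i) · W · i = 68.53 × 1870 × 0.02521 = 3230 m³/day.

3230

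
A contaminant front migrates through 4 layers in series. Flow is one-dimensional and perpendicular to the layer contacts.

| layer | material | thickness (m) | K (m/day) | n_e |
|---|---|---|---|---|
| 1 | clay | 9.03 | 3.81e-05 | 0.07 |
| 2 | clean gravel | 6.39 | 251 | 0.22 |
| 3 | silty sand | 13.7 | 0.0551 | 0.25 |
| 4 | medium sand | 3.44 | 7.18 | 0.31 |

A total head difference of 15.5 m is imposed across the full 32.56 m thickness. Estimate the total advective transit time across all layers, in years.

With flow normal to the layers, continuity requires the same specific discharge q through every layer.
Σ(b_i/K_i) = 9.03/3.81e-05 + 6.39/251 + 13.7/0.0551 + 3.44/7.18 = 2.373e+05 d.
q = Δh / Σ(b_i/K_i) = 15.5 / 2.373e+05 = 6.533e-05 m/day.
In each layer the seepage velocity is v_i = q/n_i, so the layer transit time is t_i = b_i·n_i / q:
  layer 1 (clay): t_1 = 9.03 × 0.07 / 6.533e-05 = 9675 d
  layer 2 (clean gravel): t_2 = 6.39 × 0.22 / 6.533e-05 = 21518 d
  layer 3 (silty sand): t_3 = 13.7 × 0.25 / 6.533e-05 = 52426 d
  layer 4 (medium sand): t_4 = 3.44 × 0.31 / 6.533e-05 = 16323 d
Total t = Σ t_i = 99943 days = 273.6 years.

274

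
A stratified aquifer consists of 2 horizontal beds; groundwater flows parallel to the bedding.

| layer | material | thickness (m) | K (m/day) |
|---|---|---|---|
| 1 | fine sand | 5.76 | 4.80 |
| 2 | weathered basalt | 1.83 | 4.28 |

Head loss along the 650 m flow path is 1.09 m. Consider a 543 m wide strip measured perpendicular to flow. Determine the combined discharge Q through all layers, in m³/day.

32.3

Flow is parallel to layering, so each bed carries its own Darcy discharge and the transmissivities add.
Σ(K_i·b_i) = 4.80×5.76 + 4.28×1.83 = 35.48 m²/day.
Hydraulic gradient i = Δh / L = 1.09 / 650 = 0.001677.
Q = Σ(K_i·b_i) · W · i = 35.48 × 543 × 0.001677 = 32.31 m³/day.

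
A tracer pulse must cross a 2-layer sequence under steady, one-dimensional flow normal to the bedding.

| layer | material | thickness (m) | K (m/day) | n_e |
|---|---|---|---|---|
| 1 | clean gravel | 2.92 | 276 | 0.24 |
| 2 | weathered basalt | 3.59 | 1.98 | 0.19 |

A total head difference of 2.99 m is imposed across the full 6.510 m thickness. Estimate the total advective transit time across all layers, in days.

0.843

With flow normal to the layers, continuity requires the same specific discharge q through every layer.
Σ(b_i/K_i) = 2.92/276 + 3.59/1.98 = 1.824 d.
q = Δh / Σ(b_i/K_i) = 2.99 / 1.824 = 1.640 m/day.
In each layer the seepage velocity is v_i = q/n_i, so the layer transit time is t_i = b_i·n_i / q:
  layer 1 (clean gravel): t_1 = 2.92 × 0.24 / 1.640 = 0.4274 d
  layer 2 (weathered basalt): t_2 = 3.59 × 0.19 / 1.640 = 0.4160 d
Total t = Σ t_i = 0.8435 days.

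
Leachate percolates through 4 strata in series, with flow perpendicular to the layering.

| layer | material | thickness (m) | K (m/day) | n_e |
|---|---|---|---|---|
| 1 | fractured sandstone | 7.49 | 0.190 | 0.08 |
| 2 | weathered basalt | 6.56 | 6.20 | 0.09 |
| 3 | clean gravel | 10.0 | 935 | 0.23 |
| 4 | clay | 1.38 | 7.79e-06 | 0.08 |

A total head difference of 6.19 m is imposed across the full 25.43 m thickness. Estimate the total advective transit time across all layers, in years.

With flow normal to the layers, continuity requires the same specific discharge q through every layer.
Σ(b_i/K_i) = 7.49/0.190 + 6.56/6.20 + 10.0/935 + 1.38/7.79e-06 = 1.772e+05 d.
q = Δh / Σ(b_i/K_i) = 6.19 / 1.772e+05 = 3.493e-05 m/day.
In each layer the seepage velocity is v_i = q/n_i, so the layer transit time is t_i = b_i·n_i / q:
  layer 1 (fractured sandstone): t_1 = 7.49 × 0.08 / 3.493e-05 = 17152 d
  layer 2 (weathered basalt): t_2 = 6.56 × 0.09 / 3.493e-05 = 16900 d
  layer 3 (clean gravel): t_3 = 10.0 × 0.23 / 3.493e-05 = 65838 d
  layer 4 (clay): t_4 = 1.38 × 0.08 / 3.493e-05 = 3160 d
Total t = Σ t_i = 1.031e+05 days = 282.1 years.

282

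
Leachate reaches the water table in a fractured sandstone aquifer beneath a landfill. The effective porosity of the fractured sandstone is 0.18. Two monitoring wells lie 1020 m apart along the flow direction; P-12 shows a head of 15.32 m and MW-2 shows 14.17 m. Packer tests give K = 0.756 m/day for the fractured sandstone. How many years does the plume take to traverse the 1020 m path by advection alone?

590

Hydraulic gradient i = (15.32 − 14.17) / 1020 = 1.15 / 1020 = 0.001127.
Darcy flux q = K · i = 0.7560 × 0.001127 = 0.0008524 m/day.
Seepage velocity v = q / n_e = 0.0008524 / 0.18 = 0.004735 m/day.
Travel time t = L / v = 1020 / 0.004735 = 2.154e+05 days = 589.7 years.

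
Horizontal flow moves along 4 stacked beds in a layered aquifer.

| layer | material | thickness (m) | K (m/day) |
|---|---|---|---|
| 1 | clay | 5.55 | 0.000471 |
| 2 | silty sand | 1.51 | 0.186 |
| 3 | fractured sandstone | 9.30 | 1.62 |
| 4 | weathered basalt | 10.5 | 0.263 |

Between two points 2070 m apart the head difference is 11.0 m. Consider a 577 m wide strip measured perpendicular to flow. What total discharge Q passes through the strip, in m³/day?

Flow is parallel to layering, so each bed carries its own Darcy discharge and the transmissivities add.
Σ(K_i·b_i) = 0.000471×5.55 + 0.186×1.51 + 1.62×9.30 + 0.263×10.5 = 18.11 m²/day.
Hydraulic gradient i = Δh / L = 11.0 / 2070 = 0.005314.
Q = Σ(K_i·b_i) · W · i = 18.11 × 577 × 0.005314 = 55.53 m³/day.

55.5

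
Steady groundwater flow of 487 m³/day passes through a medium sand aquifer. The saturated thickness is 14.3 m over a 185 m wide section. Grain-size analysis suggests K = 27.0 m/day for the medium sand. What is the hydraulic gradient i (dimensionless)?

0.00682

Cross-sectional area A = 185 × 14.3 = 2646 m².
From Q = K·A·i, i = Q / (K·A) = 487 / (27.00 × 2646) = 0.006818.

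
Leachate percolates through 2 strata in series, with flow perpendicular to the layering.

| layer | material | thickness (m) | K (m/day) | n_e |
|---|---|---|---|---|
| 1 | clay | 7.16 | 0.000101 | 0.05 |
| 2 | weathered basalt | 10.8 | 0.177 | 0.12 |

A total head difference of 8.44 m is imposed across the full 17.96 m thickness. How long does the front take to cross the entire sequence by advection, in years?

38.1

With flow normal to the layers, continuity requires the same specific discharge q through every layer.
Σ(b_i/K_i) = 7.16/0.000101 + 10.8/0.177 = 70952 d.
q = Δh / Σ(b_i/K_i) = 8.44 / 70952 = 0.0001190 m/day.
In each layer the seepage velocity is v_i = q/n_i, so the layer transit time is t_i = b_i·n_i / q:
  layer 1 (clay): t_1 = 7.16 × 0.05 / 0.0001190 = 3010 d
  layer 2 (weathered basalt): t_2 = 10.8 × 0.12 / 0.0001190 = 10895 d
Total t = Σ t_i = 13905 days = 38.07 years.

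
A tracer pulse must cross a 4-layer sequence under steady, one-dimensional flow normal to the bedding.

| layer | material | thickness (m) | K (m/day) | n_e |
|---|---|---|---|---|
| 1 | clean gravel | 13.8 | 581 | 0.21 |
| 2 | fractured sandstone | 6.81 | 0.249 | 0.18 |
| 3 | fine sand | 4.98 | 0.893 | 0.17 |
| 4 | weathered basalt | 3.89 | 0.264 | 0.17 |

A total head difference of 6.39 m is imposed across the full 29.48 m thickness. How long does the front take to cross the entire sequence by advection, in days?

With flow normal to the layers, continuity requires the same specific discharge q through every layer.
Σ(b_i/K_i) = 13.8/581 + 6.81/0.249 + 4.98/0.893 + 3.89/0.264 = 47.68 d.
q = Δh / Σ(b_i/K_i) = 6.39 / 47.68 = 0.1340 m/day.
In each layer the seepage velocity is v_i = q/n_i, so the layer transit time is t_i = b_i·n_i / q:
  layer 1 (clean gravel): t_1 = 13.8 × 0.21 / 0.1340 = 21.63 d
  layer 2 (fractured sandstone): t_2 = 6.81 × 0.18 / 0.1340 = 9.147 d
  layer 3 (fine sand): t_3 = 4.98 × 0.17 / 0.1340 = 6.318 d
  layer 4 (weathered basalt): t_4 = 3.89 × 0.17 / 0.1340 = 4.935 d
Total t = Σ t_i = 42.03 days.

42.0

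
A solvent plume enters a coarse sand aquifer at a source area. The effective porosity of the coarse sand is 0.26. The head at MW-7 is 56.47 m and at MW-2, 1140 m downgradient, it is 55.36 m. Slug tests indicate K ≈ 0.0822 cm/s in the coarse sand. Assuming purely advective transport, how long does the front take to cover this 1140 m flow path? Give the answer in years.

Convert K: 0.0822 cm/s × 864 = 71.02 m/day.
Hydraulic gradient i = (56.47 − 55.36) / 1140 = 1.11 / 1140 = 0.0009737.
Darcy flux q = K · i = 71.02 × 0.0009737 = 0.06915 m/day.
Seepage velocity v = q / n_e = 0.06915 / 0.26 = 0.2660 m/day.
Travel time t = L / v = 1140 / 0.2660 = 4286 days = 11.74 years.

11.7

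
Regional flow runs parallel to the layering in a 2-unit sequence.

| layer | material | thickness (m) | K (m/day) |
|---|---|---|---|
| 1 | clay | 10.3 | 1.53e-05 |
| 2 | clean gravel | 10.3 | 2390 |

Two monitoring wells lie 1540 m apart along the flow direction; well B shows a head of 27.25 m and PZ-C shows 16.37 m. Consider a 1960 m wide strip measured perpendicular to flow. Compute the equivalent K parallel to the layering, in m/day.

Flow is parallel to layering, so each bed carries its own Darcy discharge and the transmissivities add.
Σ(K_i·b_i) = 1.53e-05×10.3 + 2390×10.3 = 24617 m²/day.
Total thickness b = 20.60 m, so K_eq = Σ(K_i·b_i)/b = 1195 m/day.

1200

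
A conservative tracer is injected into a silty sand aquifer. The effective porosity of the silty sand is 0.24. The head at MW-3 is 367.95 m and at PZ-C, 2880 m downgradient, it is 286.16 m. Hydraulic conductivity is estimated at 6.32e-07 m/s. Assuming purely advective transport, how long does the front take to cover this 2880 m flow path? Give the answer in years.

Convert K: 6.32e-07 m/s × 86400 = 0.05460 m/day.
Hydraulic gradient i = (367.95 − 286.16) / 2880 = 81.79 / 2880 = 0.02840.
Darcy flux q = K · i = 0.05460 × 0.02840 = 0.001551 m/day.
Seepage velocity v = q / n_e = 0.001551 / 0.24 = 0.006461 m/day.
Travel time t = L / v = 2880 / 0.006461 = 4.457e+05 days = 1220 years.

1220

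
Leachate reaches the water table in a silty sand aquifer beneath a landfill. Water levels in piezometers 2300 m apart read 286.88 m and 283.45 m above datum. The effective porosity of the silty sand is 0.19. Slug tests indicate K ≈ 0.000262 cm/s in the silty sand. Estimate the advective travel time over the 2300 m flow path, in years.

3540

Convert K: 0.000262 cm/s × 864 = 0.2264 m/day.
Hydraulic gradient i = (286.88 − 283.45) / 2300 = 3.43 / 2300 = 0.001491.
Darcy flux q = K · i = 0.2264 × 0.001491 = 0.0003376 m/day.
Seepage velocity v = q / n_e = 0.0003376 / 0.19 = 0.001777 m/day.
Travel time t = L / v = 2300 / 0.001777 = 1.294e+06 days = 3544 years.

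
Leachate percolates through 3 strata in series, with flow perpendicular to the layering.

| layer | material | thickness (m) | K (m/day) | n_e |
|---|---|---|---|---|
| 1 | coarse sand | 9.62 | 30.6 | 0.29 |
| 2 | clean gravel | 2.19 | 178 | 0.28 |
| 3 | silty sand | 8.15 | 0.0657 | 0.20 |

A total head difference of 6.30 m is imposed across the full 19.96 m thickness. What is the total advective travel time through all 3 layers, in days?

With flow normal to the layers, continuity requires the same specific discharge q through every layer.
Σ(b_i/K_i) = 9.62/30.6 + 2.19/178 + 8.15/0.0657 = 124.4 d.
q = Δh / Σ(b_i/K_i) = 6.30 / 124.4 = 0.05065 m/day.
In each layer the seepage velocity is v_i = q/n_i, so the layer transit time is t_i = b_i·n_i / q:
  layer 1 (coarse sand): t_1 = 9.62 × 0.29 / 0.05065 = 55.08 d
  layer 2 (clean gravel): t_2 = 2.19 × 0.28 / 0.05065 = 12.11 d
  layer 3 (silty sand): t_3 = 8.15 × 0.20 / 0.05065 = 32.18 d
Total t = Σ t_i = 99.36 days.

99.4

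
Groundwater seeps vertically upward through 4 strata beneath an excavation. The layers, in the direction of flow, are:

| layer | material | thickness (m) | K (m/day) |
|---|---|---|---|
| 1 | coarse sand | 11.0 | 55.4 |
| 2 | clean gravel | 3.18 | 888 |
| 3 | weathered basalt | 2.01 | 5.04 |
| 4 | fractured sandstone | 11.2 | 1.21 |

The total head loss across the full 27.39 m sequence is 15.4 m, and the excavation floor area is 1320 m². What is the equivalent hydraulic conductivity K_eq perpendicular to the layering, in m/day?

2.78

Flow is perpendicular to layering, so the layers act in series and the equivalent K is the thickness-weighted harmonic mean.
Total thickness L = 11.0 + 3.18 + 2.01 + 11.2 = 27.39 m.
Σ(b_i/K_i) = 11.0/55.4 + 3.18/888 + 2.01/5.04 + 11.2/1.21 = 9.857 d.
K_eq = L / Σ(b_i/K_i) = 27.39 / 9.857 = 2.779 m/day.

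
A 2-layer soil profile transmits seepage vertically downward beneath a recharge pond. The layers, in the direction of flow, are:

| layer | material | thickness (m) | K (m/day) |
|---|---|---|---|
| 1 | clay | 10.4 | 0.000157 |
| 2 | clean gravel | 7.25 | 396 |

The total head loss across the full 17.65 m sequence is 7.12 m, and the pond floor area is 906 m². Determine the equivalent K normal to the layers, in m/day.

0.000266

Flow is perpendicular to layering, so the layers act in series and the equivalent K is the thickness-weighted harmonic mean.
Total thickness L = 10.4 + 7.25 = 17.65 m.
Σ(b_i/K_i) = 10.4/0.000157 + 7.25/396 = 66242 d.
K_eq = L / Σ(b_i/K_i) = 17.65 / 66242 = 0.0002664 m/day.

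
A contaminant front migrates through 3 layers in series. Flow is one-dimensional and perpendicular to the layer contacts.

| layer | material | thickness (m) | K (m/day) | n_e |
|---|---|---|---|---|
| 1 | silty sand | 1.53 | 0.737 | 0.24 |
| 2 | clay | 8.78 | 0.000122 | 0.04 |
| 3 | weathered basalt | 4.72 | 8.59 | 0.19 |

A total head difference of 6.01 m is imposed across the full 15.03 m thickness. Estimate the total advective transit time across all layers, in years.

53.0

With flow normal to the layers, continuity requires the same specific discharge q through every layer.
Σ(b_i/K_i) = 1.53/0.737 + 8.78/0.000122 + 4.72/8.59 = 71970 d.
q = Δh / Σ(b_i/K_i) = 6.01 / 71970 = 8.351e-05 m/day.
In each layer the seepage velocity is v_i = q/n_i, so the layer transit time is t_i = b_i·n_i / q:
  layer 1 (silty sand): t_1 = 1.53 × 0.24 / 8.351e-05 = 4397 d
  layer 2 (clay): t_2 = 8.78 × 0.04 / 8.351e-05 = 4206 d
  layer 3 (weathered basalt): t_3 = 4.72 × 0.19 / 8.351e-05 = 10739 d
Total t = Σ t_i = 19342 days = 52.96 years.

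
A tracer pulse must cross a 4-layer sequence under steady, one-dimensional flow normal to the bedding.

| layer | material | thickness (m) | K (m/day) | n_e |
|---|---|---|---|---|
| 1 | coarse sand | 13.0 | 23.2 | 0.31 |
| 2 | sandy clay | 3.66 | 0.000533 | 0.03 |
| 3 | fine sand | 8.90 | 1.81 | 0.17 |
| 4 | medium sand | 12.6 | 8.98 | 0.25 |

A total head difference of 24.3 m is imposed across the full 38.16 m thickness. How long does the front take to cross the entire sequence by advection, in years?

6.82

With flow normal to the layers, continuity requires the same specific discharge q through every layer.
Σ(b_i/K_i) = 13.0/23.2 + 3.66/0.000533 + 8.90/1.81 + 12.6/8.98 = 6874 d.
q = Δh / Σ(b_i/K_i) = 24.3 / 6874 = 0.003535 m/day.
In each layer the seepage velocity is v_i = q/n_i, so the layer transit time is t_i = b_i·n_i / q:
  layer 1 (coarse sand): t_1 = 13.0 × 0.31 / 0.003535 = 1140 d
  layer 2 (sandy clay): t_2 = 3.66 × 0.03 / 0.003535 = 31.06 d
  layer 3 (fine sand): t_3 = 8.90 × 0.17 / 0.003535 = 428.0 d
  layer 4 (medium sand): t_4 = 12.6 × 0.25 / 0.003535 = 891.0 d
Total t = Σ t_i = 2490 days = 6.817 years.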